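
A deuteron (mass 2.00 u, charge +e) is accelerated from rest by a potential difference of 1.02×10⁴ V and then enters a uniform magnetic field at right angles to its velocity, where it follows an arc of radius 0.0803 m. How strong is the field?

v = √(2|q|V/m) = √(2·1.602×10⁻¹⁹·1.02×10⁴/3.322×10⁻²⁷) ≈ 9.919×10⁵ m/s.
B = mv/(|q|r) = (3.322×10⁻²⁷)(9.919×10⁵)/((1.602×10⁻¹⁹)(0.0803)) ≈ 0.256 T.

B ≈ 0.256 T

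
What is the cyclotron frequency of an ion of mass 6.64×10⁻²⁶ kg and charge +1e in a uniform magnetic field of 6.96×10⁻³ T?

f = |q|B/(2πm).
f = (1.602×10⁻¹⁹)(6.96×10⁻³)/(2π·6.64×10⁻²⁶) ≈ 2670 Hz.

f ≈ 2670 Hz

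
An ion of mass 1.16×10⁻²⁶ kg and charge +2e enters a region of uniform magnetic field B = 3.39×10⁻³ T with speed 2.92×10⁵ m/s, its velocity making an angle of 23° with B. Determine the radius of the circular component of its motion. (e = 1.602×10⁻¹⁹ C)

v⊥ = v sinθ = 2.92×10⁵·sin23° ≈ 1.141×10⁵ m/s.
r = m v⊥/(|q|B) = (1.16×10⁻²⁶)(1.141×10⁵)/((3.204×10⁻¹⁹)(3.39×10⁻³)) ≈ 1.22 m.

r ≈ 1.22 m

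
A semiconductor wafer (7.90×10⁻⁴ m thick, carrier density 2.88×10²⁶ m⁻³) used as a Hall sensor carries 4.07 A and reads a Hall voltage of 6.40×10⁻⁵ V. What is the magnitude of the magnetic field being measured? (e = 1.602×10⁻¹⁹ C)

From V_H = IB/(n e t), B = V_H n e t / I.
B = (6.40×10⁻⁵)(2.88×10²⁶)(1.602×10⁻¹⁹)(7.90×10⁻⁴)/4.07 ≈ 0.573 T.

B ≈ 0.573 T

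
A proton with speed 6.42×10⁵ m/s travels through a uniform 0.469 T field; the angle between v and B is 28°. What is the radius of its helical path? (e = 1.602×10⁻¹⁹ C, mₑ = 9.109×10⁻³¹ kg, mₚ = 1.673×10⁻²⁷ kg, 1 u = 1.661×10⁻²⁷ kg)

r ≈ 6.71×10⁻³ m

v⊥ = v sinθ = 6.42×10⁵·sin28° ≈ 3.014×10⁵ m/s.
r = m v⊥/(|q|B) = (1.673×10⁻²⁷)(3.014×10⁵)/((1.602×10⁻¹⁹)(0.469)) ≈ 6.71×10⁻³ m.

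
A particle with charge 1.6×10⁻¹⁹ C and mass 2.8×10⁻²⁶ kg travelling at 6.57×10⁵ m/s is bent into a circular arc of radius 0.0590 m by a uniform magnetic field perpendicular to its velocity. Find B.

B ≈ 1.95 T

From |q|vB = mv²/r, B = mv/(|q|r).
B = (2.8×10⁻²⁶)(6.57×10⁵)/((1.6×10⁻¹⁹)(0.0590)) ≈ 1.95 T.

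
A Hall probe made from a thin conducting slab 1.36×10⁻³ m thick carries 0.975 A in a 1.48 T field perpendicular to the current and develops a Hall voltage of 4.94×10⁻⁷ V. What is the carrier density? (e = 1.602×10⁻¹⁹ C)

n ≈ 1.34×10²⁸ m⁻³

From V_H = IB/(n e t), n = IB/(V_H e t).
n = (0.975)(1.48)/((4.94×10⁻⁷)(1.602×10⁻¹⁹)(1.36×10⁻³)) ≈ 1.34×10²⁸ m⁻³.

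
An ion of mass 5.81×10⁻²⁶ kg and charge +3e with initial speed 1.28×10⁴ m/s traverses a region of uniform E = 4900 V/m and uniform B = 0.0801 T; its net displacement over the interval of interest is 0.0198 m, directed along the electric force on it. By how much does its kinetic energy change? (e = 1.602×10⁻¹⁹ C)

The magnetic force is always ⟂ v and does no work; only the electric force changes KE.
ΔKE = F_E · d = |q|E d = (4.806×10⁻¹⁹)(4900)(0.0198) ≈ 4.66×10⁻¹⁷ J.

ΔKE ≈ 4.66×10⁻¹⁷ J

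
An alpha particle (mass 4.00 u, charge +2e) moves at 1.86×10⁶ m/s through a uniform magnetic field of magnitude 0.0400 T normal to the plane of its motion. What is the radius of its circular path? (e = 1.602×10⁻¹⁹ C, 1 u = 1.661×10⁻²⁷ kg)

The magnetic force provides the centripetal force: |q|vB = mv²/r.
r = mv/(|q|B) = (6.644×10⁻²⁷)(1.86×10⁶)/((3.204×10⁻¹⁹)(0.0400)) ≈ 0.964 m.

r ≈ 0.964 m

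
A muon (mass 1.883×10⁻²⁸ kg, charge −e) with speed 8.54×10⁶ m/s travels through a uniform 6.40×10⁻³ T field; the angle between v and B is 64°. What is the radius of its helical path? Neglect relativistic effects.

r ≈ 1.41 m

v⊥ = v sinθ = 8.54×10⁶·sin64° ≈ 7.676×10⁶ m/s.
r = m v⊥/(|q|B) = (1.883×10⁻²⁸)(7.676×10⁶)/((1.602×10⁻¹⁹)(6.40×10⁻³)) ≈ 1.41 m.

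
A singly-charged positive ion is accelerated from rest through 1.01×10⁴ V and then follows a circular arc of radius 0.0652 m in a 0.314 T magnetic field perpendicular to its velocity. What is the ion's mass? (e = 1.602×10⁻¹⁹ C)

Combine |q|V = ½mv² and r = mv/(|q|B): eliminate v to get m = qB²r²/(2V).
m = (1.602×10⁻¹⁹)(0.314)²(0.0652)²/(2·1.01×10⁴) ≈ 3.32×10⁻²⁷ kg.

m ≈ 3.32×10⁻²⁷ kg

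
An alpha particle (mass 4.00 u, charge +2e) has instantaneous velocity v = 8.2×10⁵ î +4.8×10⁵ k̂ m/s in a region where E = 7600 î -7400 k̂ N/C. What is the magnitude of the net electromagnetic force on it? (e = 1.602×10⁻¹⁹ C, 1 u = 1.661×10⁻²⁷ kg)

Only an electric field acts, so F = qE = (3.204×10⁻¹⁹ C)·(7600, 0, -7400) = (2.44×10⁻¹⁵, 0, -2.37×10⁻¹⁵) N.
|F| = 3.40×10⁻¹⁵ N.

|F| ≈ 3.40×10⁻¹⁵ N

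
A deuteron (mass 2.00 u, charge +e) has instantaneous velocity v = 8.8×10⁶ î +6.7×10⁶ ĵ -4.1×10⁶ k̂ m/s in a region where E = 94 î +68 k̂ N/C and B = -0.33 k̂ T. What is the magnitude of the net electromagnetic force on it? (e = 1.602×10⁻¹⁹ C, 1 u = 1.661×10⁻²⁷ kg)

v×B = (-2.21×10⁶, 2.90×10⁶, 0) N/C.
E + v×B = (-2.21×10⁶, 2.90×10⁶, 68.0) N/C.
F = q(E + v×B) = (1.602×10⁻¹⁹ C)·(-2.21×10⁶, 2.90×10⁶, 68.0) = (-3.54×10⁻¹³, 4.65×10⁻¹³, 1.09×10⁻¹⁷) N.
|F| = 5.85×10⁻¹³ N.

|F| ≈ 5.85×10⁻¹³ N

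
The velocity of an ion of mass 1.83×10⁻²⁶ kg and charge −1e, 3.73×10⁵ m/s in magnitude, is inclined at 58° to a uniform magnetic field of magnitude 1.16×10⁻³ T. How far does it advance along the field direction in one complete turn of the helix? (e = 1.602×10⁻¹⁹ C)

v∥ = v cosθ = 3.73×10⁵·cos58° ≈ 1.977×10⁵ m/s.
T = 2πm/(|q|B) = 2π(1.83×10⁻²⁶)/((1.602×10⁻¹⁹)(1.16×10⁻³)) ≈ 6.187×10⁻⁴ s.
pitch = v∥ T = (1.977×10⁵)(6.187×10⁻⁴) ≈ 122 m.

p ≈ 122 m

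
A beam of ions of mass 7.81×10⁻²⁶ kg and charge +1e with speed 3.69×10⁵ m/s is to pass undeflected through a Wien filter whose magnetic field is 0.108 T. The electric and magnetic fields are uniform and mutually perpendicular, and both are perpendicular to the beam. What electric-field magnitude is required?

For straight-line motion qE = qvB, so E = vB.
E = 3.69×10⁵ × 0.108 = 3.99×10⁴ V/m.

E = 3.99×10⁴ V/m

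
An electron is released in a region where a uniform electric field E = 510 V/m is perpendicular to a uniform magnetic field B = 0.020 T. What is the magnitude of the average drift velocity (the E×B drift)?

The steady drift has the magnetic force balancing the electric force, so v_d = E/B.
v_d = 510/0.020 = 2.6×10⁴ m/s.

v_d ≈ 2.6×10⁴ m/s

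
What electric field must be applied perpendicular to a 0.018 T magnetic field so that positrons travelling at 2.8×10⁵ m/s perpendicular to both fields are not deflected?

For straight-line motion qE = qvB, so E = vB.
E = 2.8×10⁵ × 0.018 = 5000 V/m.

E = 5000 V/m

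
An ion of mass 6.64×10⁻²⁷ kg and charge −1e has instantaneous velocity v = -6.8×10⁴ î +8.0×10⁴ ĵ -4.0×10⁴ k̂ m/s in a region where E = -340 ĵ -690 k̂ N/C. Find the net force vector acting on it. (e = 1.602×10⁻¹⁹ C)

Only an electric field acts, so F = qE = (−1.602×10⁻¹⁹ C)·(0, -340, -690) = (0, 5.45×10⁻¹⁷, 1.11×10⁻¹⁶) N.

F ≈ (0, 5.45×10⁻¹⁷, 1.11×10⁻¹⁶) N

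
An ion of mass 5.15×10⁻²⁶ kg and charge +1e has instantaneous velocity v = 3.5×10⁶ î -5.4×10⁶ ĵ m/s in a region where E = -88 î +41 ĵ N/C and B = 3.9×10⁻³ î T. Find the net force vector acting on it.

F ≈ (-1.41×10⁻¹⁷, 6.57×10⁻¹⁸, 3.37×10⁻¹⁵) N

v×B = (0, 0, 2.11×10⁴) N/C.
E + v×B = (-88.0, 41.0, 2.11×10⁴) N/C.
F = q(E + v×B) = (1.602×10⁻¹⁹ C)·(-88.0, 41.0, 2.11×10⁴) = (-1.41×10⁻¹⁷, 6.57×10⁻¹⁸, 3.37×10⁻¹⁵) N.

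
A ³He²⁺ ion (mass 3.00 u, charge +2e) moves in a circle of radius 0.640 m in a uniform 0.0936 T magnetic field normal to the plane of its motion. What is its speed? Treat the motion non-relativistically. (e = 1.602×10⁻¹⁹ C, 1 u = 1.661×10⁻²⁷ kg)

From |q|vB = mv²/r, v = |q|Br/m.
v = (3.204×10⁻¹⁹)(0.0936)(0.640)/4.983×10⁻²⁷ ≈ 3.85×10⁶ m/s.

v ≈ 3.85×10⁶ m/s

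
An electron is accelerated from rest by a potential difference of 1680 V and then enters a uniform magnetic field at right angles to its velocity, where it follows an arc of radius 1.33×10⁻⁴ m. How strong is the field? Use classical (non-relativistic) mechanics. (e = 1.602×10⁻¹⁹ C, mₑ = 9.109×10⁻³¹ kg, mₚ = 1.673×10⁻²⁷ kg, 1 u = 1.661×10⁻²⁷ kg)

v = √(2|q|V/m) = √(2·1.602×10⁻¹⁹·1680/9.109×10⁻³¹) ≈ 2.431×10⁷ m/s.
B = mv/(|q|r) = (9.109×10⁻³¹)(2.431×10⁷)/((1.602×10⁻¹⁹)(1.33×10⁻⁴)) ≈ 1.04 T.

B ≈ 1.04 T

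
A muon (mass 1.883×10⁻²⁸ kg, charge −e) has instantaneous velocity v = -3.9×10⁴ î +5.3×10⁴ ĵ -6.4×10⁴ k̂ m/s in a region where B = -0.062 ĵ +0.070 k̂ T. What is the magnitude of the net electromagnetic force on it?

v×B = (-258, 2730, 2420) N/C.
F = q v×B = (−1.602×10⁻¹⁹ C)·(-258, 2730, 2420) = (4.13×10⁻¹⁷, -4.37×10⁻¹⁶, -3.87×10⁻¹⁶) N.
|F| = 5.86×10⁻¹⁶ N.

|F| ≈ 5.86×10⁻¹⁶ N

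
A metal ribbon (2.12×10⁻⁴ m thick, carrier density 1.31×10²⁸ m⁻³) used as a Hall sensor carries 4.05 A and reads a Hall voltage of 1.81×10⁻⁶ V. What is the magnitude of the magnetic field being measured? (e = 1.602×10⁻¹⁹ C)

From V_H = IB/(n e t), B = V_H n e t / I.
B = (1.81×10⁻⁶)(1.31×10²⁸)(1.602×10⁻¹⁹)(2.12×10⁻⁴)/4.05 ≈ 0.199 T.

B ≈ 0.199 T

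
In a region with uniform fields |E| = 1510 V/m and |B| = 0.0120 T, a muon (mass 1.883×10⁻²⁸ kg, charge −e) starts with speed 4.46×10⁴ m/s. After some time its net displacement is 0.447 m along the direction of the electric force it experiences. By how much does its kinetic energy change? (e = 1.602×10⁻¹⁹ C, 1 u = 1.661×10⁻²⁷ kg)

The magnetic force is always ⟂ v and does no work; only the electric force changes KE.
ΔKE = F_E · d = |q|E d = (1.602×10⁻¹⁹)(1510)(0.447) ≈ 1.08×10⁻¹⁶ J.

ΔKE ≈ 1.08×10⁻¹⁶ J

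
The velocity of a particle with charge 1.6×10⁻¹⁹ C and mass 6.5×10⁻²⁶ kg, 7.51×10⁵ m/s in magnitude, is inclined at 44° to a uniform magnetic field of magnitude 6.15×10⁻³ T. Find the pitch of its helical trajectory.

p ≈ 224 m

v∥ = v cosθ = 7.51×10⁵·cos44° ≈ 5.402×10⁵ m/s.
T = 2πm/(|q|B) = 2π(6.5×10⁻²⁶)/((1.6×10⁻¹⁹)(6.15×10⁻³)) ≈ 4.150×10⁻⁴ s.
pitch = v∥ T = (5.402×10⁵)(4.150×10⁻⁴) ≈ 224 m.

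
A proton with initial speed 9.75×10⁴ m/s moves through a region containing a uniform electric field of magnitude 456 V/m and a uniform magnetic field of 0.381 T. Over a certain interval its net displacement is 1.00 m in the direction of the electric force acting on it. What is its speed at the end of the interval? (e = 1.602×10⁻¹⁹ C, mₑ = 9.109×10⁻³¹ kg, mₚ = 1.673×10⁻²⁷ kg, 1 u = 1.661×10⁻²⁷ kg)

v_f ≈ 3.11×10⁵ m/s

B does no work; ΔKE = |q|E d.
½mv_f² = ½mv₀² + |q|Ed = ½(1.673×10⁻²⁷)(9.75×10⁴)² + (1.602×10⁻¹⁹)(456)(1.00) ≈ 7.952×10⁻¹⁸ J + 7.305×10⁻¹⁷ J ≈ 8.100×10⁻¹⁷ J.
v_f = √(2·8.100×10⁻¹⁷/1.673×10⁻²⁷) ≈ 3.11×10⁵ m/s.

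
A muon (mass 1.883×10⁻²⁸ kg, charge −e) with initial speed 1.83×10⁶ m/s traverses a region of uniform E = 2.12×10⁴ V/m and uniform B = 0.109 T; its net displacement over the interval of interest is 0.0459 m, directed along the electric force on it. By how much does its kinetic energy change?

ΔKE ≈ 1.56×10⁻¹⁶ J

The magnetic force is always ⟂ v and does no work; only the electric force changes KE.
ΔKE = F_E · d = |q|E d = (1.602×10⁻¹⁹)(2.12×10⁴)(0.0459) ≈ 1.56×10⁻¹⁶ J.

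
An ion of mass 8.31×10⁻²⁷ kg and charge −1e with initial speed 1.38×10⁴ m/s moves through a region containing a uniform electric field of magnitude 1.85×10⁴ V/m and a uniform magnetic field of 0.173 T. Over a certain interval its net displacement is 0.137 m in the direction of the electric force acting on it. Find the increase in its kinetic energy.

ΔKE ≈ 4.06×10⁻¹⁶ J

The magnetic force is always ⟂ v and does no work; only the electric force changes KE.
ΔKE = F_E · d = |q|E d = (1.602×10⁻¹⁹)(1.85×10⁴)(0.137) ≈ 4.06×10⁻¹⁶ J.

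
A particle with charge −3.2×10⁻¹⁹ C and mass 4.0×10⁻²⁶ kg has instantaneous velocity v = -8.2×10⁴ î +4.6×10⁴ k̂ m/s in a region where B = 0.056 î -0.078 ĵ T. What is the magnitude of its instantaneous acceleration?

|a| ≈ 6.22×10¹⁰ m/s²

v×B = (3590, 2580, 6400) N/C.
F = q v×B = (−3.2×10⁻¹⁹ C)·(3590, 2580, 6400) = (-1.15×10⁻¹⁵, -8.24×10⁻¹⁶, -2.05×10⁻¹⁵) N.
|a| = |F|/m = 2.487×10⁻¹⁵/4.0×10⁻²⁶ ≈ 6.22×10¹⁰ m/s².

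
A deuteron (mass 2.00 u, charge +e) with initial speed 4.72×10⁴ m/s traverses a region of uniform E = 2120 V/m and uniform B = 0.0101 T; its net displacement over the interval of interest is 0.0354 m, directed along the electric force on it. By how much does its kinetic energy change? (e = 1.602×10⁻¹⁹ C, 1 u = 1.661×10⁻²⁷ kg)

The magnetic force is always ⟂ v and does no work; only the electric force changes KE.
ΔKE = F_E · d = |q|E d = (1.602×10⁻¹⁹)(2120)(0.0354) ≈ 1.20×10⁻¹⁷ J.

ΔKE ≈ 1.20×10⁻¹⁷ J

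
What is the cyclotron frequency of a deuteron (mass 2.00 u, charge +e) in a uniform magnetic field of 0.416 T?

f = |q|B/(2πm).
f = (1.602×10⁻¹⁹)(0.416)/(2π·3.322×10⁻²⁷) ≈ 3.19×10⁶ Hz.

f ≈ 3.19×10⁶ Hz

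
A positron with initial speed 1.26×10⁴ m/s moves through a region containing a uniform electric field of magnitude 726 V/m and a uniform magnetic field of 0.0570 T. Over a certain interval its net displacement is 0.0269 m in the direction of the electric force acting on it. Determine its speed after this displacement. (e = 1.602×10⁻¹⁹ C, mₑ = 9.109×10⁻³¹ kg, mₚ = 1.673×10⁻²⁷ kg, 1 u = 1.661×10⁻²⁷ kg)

B does no work; ΔKE = |q|E d.
½mv_f² = ½mv₀² + |q|Ed = ½(9.109×10⁻³¹)(1.26×10⁴)² + (1.602×10⁻¹⁹)(726)(0.0269) ≈ 7.231×10⁻²³ J + 3.129×10⁻¹⁸ J ≈ 3.129×10⁻¹⁸ J.
v_f = √(2·3.129×10⁻¹⁸/9.109×10⁻³¹) ≈ 2.62×10⁶ m/s.

v_f ≈ 2.62×10⁶ m/s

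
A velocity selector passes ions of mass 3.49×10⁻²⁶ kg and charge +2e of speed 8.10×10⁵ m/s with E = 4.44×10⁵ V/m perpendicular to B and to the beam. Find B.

Balance of forces in the selector: qE = qvB ⇒ B = E/v.
B = 4.44×10⁵/8.10×10⁵ = 0.548 T.

B = 0.548 T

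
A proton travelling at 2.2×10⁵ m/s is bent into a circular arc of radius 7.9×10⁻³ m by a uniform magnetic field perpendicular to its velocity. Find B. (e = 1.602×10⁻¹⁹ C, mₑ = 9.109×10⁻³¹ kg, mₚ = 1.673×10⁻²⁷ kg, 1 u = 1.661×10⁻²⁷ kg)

B ≈ 0.29 T

From |q|vB = mv²/r, B = mv/(|q|r).
B = (1.673×10⁻²⁷)(2.2×10⁵)/((1.602×10⁻¹⁹)(7.9×10⁻³)) ≈ 0.29 T.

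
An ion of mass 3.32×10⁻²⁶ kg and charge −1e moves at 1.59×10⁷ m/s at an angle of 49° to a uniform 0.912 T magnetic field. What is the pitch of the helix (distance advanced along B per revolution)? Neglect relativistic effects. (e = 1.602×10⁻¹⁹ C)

p ≈ 14.9 m

v∥ = v cosθ = 1.59×10⁷·cos49° ≈ 1.043×10⁷ m/s.
T = 2πm/(|q|B) = 2π(3.32×10⁻²⁶)/((1.602×10⁻¹⁹)(0.912)) ≈ 1.428×10⁻⁶ s.
pitch = v∥ T = (1.043×10⁷)(1.428×10⁻⁶) ≈ 14.9 m.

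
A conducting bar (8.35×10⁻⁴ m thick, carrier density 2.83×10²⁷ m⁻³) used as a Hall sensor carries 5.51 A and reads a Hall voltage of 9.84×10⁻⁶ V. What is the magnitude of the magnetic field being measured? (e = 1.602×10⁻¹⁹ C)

B ≈ 0.676 T

From V_H = IB/(n e t), B = V_H n e t / I.
B = (9.84×10⁻⁶)(2.83×10²⁷)(1.602×10⁻¹⁹)(8.35×10⁻⁴)/5.51 ≈ 0.676 T.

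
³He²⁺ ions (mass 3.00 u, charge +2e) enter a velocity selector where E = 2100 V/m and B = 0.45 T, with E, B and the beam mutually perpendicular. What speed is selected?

v = 4700 m/s

Straight-line motion ⇒ electric and magnetic forces cancel, so E = vB.
v = E/B = 2100/0.45 = 4700 m/s.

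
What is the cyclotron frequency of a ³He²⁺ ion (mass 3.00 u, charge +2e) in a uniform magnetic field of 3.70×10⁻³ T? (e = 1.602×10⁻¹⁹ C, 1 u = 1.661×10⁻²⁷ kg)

f = |q|B/(2πm).
f = (3.204×10⁻¹⁹)(3.70×10⁻³)/(2π·4.983×10⁻²⁷) ≈ 3.79×10⁴ Hz.

f ≈ 3.79×10⁴ Hz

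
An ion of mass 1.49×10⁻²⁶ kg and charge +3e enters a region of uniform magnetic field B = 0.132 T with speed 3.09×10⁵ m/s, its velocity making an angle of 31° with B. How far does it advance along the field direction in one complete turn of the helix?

p ≈ 0.391 m

v∥ = v cosθ = 3.09×10⁵·cos31° ≈ 2.649×10⁵ m/s.
T = 2πm/(|q|B) = 2π(1.49×10⁻²⁶)/((4.806×10⁻¹⁹)(0.132)) ≈ 1.476×10⁻⁶ s.
pitch = v∥ T = (2.649×10⁵)(1.476×10⁻⁶) ≈ 0.391 m.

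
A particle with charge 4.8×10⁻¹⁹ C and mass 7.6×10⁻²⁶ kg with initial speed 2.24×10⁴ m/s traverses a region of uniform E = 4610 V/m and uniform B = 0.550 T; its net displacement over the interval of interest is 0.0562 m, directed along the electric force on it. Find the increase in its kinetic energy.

ΔKE ≈ 1.24×10⁻¹⁶ J

The magnetic force is always ⟂ v and does no work; only the electric force changes KE.
ΔKE = F_E · d = |q|E d = (4.8×10⁻¹⁹)(4610)(0.0562) ≈ 1.24×10⁻¹⁶ J.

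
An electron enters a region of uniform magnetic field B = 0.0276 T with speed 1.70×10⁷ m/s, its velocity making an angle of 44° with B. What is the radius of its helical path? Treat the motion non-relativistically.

v⊥ = v sinθ = 1.70×10⁷·sin44° ≈ 1.181×10⁷ m/s.
r = m v⊥/(|q|B) = (9.109×10⁻³¹)(1.181×10⁷)/((1.602×10⁻¹⁹)(0.0276)) ≈ 2.43×10⁻³ m.

r ≈ 2.43×10⁻³ m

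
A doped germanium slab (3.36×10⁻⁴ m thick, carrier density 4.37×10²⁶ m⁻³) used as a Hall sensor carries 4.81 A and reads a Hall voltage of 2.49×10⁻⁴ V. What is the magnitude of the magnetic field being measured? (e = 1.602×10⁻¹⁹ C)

B ≈ 1.22 T

From V_H = IB/(n e t), B = V_H n e t / I.
B = (2.49×10⁻⁴)(4.37×10²⁶)(1.602×10⁻¹⁹)(3.36×10⁻⁴)/4.81 ≈ 1.22 T.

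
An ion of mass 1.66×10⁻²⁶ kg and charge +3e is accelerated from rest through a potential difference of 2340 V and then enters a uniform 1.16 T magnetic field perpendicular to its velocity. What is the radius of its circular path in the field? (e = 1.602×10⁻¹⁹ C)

r ≈ 0.0110 m

Acceleration: |q|V = ½mv² ⇒ v = √(2|q|V/m) = √(2·4.806×10⁻¹⁹·2340/1.66×10⁻²⁶) ≈ 3.681×10⁵ m/s.
In the field: r = mv/(|q|B) = (1.66×10⁻²⁶)(3.681×10⁵)/((4.806×10⁻¹⁹)(1.16)) ≈ 0.0110 m.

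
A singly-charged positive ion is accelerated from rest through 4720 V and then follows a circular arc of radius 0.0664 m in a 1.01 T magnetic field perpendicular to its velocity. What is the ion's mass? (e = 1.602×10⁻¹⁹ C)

m ≈ 7.63×10⁻²⁶ kg

Combine |q|V = ½mv² and r = mv/(|q|B): eliminate v to get m = qB²r²/(2V).
m = (1.602×10⁻¹⁹)(1.01)²(0.0664)²/(2·4720) ≈ 7.63×10⁻²⁶ kg.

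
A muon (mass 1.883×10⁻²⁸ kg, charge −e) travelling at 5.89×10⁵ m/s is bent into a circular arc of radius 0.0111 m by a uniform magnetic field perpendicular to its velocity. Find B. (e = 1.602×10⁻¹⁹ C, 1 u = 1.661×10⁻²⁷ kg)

B ≈ 0.0624 T

From |q|vB = mv²/r, B = mv/(|q|r).
B = (1.883×10⁻²⁸)(5.89×10⁵)/((1.602×10⁻¹⁹)(0.0111)) ≈ 0.0624 T.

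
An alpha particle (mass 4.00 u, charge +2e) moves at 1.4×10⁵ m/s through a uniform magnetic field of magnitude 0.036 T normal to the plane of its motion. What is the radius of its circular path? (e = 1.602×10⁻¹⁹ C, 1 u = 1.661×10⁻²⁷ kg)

r ≈ 0.081 m

The magnetic force provides the centripetal force: |q|vB = mv²/r.
r = mv/(|q|B) = (6.644×10⁻²⁷)(1.4×10⁵)/((3.204×10⁻¹⁹)(0.036)) ≈ 0.081 m.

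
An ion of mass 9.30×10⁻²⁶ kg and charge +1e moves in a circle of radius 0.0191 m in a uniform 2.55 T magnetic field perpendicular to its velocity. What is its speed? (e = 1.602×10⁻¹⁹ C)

v ≈ 8.39×10⁴ m/s

From |q|vB = mv²/r, v = |q|Br/m.
v = (1.602×10⁻¹⁹)(2.55)(0.0191)/9.30×10⁻²⁶ ≈ 8.39×10⁴ m/s.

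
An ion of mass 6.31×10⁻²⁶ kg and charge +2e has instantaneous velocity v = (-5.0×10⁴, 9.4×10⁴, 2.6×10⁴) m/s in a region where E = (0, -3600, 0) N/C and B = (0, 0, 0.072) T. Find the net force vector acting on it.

F ≈ (2.17×10⁻¹⁵, -1.46×10⁻³¹, 0) N

v×B = (6770, 3600, 0) N/C.
E + v×B = (6770, -4.55×10⁻¹³, 0) N/C.
F = q(E + v×B) = (3.204×10⁻¹⁹ C)·(6770, -4.55×10⁻¹³, 0) = (2.17×10⁻¹⁵, -1.46×10⁻³¹, 0) N.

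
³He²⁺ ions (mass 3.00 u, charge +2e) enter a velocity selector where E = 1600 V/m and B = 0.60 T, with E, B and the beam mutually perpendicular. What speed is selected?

For undeflected motion the electric and magnetic forces balance: qE = qvB.
v = E/B = 1600/0.60 = 2700 m/s.

v = 2700 m/s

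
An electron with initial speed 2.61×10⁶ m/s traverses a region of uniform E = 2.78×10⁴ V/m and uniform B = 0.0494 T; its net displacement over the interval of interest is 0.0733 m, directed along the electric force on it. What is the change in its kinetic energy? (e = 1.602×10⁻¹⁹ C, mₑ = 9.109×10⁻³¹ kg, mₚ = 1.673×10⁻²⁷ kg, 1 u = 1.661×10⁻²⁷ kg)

The magnetic force is always ⟂ v and does no work; only the electric force changes KE.
ΔKE = F_E · d = |q|E d = (1.602×10⁻¹⁹)(2.78×10⁴)(0.0733) ≈ 3.26×10⁻¹⁶ J.

ΔKE ≈ 3.26×10⁻¹⁶ J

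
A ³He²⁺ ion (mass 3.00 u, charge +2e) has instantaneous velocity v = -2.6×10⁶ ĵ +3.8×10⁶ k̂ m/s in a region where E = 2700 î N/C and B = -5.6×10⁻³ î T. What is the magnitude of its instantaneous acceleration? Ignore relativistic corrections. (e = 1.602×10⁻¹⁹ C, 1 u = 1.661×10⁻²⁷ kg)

|a| ≈ 1.67×10¹² m/s²

v×B = (0, -2.13×10⁴, -1.46×10⁴) N/C.
E + v×B = (2700, -2.13×10⁴, -1.46×10⁴) N/C.
F = q(E + v×B) = (3.204×10⁻¹⁹ C)·(2700, -2.13×10⁴, -1.46×10⁴) = (8.65×10⁻¹⁶, -6.82×10⁻¹⁵, -4.67×10⁻¹⁵) N.
|a| = |F|/m = 8.306×10⁻¹⁵/4.983×10⁻²⁷ ≈ 1.67×10¹² m/s².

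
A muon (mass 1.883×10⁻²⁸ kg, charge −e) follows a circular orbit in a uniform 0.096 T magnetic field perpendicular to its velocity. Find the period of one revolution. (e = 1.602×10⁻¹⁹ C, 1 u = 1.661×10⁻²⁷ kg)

The cyclotron period depends only on m, q, B: T = 2πm/(|q|B).
T = 2π(1.883×10⁻²⁸)/((1.602×10⁻¹⁹)(0.096)) ≈ 7.7×10⁻⁸ s.

T ≈ 7.7×10⁻⁸ s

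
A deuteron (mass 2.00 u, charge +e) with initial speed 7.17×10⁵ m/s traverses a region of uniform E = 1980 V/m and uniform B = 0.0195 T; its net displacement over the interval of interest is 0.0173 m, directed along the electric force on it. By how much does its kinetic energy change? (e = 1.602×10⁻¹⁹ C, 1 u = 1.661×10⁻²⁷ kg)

The magnetic force is always ⟂ v and does no work; only the electric force changes KE.
ΔKE = F_E · d = |q|E d = (1.602×10⁻¹⁹)(1980)(0.0173) ≈ 5.49×10⁻¹⁸ J.

ΔKE ≈ 5.49×10⁻¹⁸ J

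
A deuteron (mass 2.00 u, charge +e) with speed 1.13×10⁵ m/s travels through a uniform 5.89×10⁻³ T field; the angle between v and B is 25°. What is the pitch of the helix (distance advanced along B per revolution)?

v∥ = v cosθ = 1.13×10⁵·cos25° ≈ 1.024×10⁵ m/s.
T = 2πm/(|q|B) = 2π(3.322×10⁻²⁷)/((1.602×10⁻¹⁹)(5.89×10⁻³)) ≈ 2.212×10⁻⁵ s.
pitch = v∥ T = (1.024×10⁵)(2.212×10⁻⁵) ≈ 2.27 m.

p ≈ 2.27 m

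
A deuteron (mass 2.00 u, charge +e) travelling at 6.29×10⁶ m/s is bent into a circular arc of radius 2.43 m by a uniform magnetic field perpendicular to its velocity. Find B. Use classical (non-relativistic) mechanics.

From |q|vB = mv²/r, B = mv/(|q|r).
B = (3.322×10⁻²⁷)(6.29×10⁶)/((1.602×10⁻¹⁹)(2.43)) ≈ 0.0537 T.

B ≈ 0.0537 T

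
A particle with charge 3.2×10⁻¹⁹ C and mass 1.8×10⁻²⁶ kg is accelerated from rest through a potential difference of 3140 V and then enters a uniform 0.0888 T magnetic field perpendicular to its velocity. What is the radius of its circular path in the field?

r ≈ 0.212 m

Acceleration: |q|V = ½mv² ⇒ v = √(2|q|V/m) = √(2·3.2×10⁻¹⁹·3140/1.8×10⁻²⁶) ≈ 3.341×10⁵ m/s.
In the field: r = mv/(|q|B) = (1.8×10⁻²⁶)(3.341×10⁵)/((3.2×10⁻¹⁹)(0.0888)) ≈ 0.212 m.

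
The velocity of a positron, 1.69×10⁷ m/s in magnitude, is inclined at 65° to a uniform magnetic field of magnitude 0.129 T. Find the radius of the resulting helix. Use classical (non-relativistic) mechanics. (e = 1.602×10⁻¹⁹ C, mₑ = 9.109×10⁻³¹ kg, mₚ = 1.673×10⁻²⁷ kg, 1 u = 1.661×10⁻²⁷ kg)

r ≈ 6.75×10⁻⁴ m

v⊥ = v sinθ = 1.69×10⁷·sin65° ≈ 1.532×10⁷ m/s.
r = m v⊥/(|q|B) = (9.109×10⁻³¹)(1.532×10⁷)/((1.602×10⁻¹⁹)(0.129)) ≈ 6.75×10⁻⁴ m.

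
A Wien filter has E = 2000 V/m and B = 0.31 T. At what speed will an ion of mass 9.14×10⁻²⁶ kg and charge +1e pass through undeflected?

v = 6500 m/s

Zero net Lorentz force requires |qE| = |q v×B|, i.e. E = vB.
v = E/B = 2000/0.31 = 6500 m/s.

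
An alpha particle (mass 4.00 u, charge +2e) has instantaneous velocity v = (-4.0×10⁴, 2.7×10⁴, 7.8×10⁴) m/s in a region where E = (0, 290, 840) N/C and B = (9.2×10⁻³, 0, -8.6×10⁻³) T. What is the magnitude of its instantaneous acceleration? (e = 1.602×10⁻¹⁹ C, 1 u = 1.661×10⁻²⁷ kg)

v×B = (-232, 374, -248) N/C.
E + v×B = (-232, 664, 592) N/C.
F = q(E + v×B) = (3.204×10⁻¹⁹ C)·(-232, 664, 592) = (-7.44×10⁻¹⁷, 2.13×10⁻¹⁶, 1.90×10⁻¹⁶) N.
|a| = |F|/m = 2.944×10⁻¹⁶/6.644×10⁻²⁷ ≈ 4.43×10¹⁰ m/s².

|a| ≈ 4.43×10¹⁰ m/s²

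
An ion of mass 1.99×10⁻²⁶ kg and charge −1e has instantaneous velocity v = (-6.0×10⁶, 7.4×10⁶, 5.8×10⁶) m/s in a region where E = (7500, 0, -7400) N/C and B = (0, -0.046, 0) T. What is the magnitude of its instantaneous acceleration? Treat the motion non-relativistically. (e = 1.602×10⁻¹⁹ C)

|a| ≈ 3.09×10¹² m/s²

v×B = (2.67×10⁵, 0, 2.76×10⁵) N/C.
E + v×B = (2.74×10⁵, 0, 2.69×10⁵) N/C.
F = q(E + v×B) = (−1.602×10⁻¹⁹ C)·(2.74×10⁵, 0, 2.69×10⁵) = (-4.39×10⁻¹⁴, 0, -4.30×10⁻¹⁴) N.
|a| = |F|/m = 6.150×10⁻¹⁴/1.99×10⁻²⁶ ≈ 3.09×10¹² m/s².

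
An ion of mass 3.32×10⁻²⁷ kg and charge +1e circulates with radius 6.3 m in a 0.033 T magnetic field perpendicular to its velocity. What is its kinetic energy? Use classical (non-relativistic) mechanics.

KE ≈ 1.0×10⁶ eV

v = |q|Br/m, then KE = ½mv² = (qBr)²/(2m).
v = (1.602×10⁻¹⁹)(0.033)(6.3)/3.32×10⁻²⁷ ≈ 1.003×10⁷ m/s.
KE = ½(3.32×10⁻²⁷)(1.003×10⁷)² ≈ 1.7×10⁻¹³ J = 1.0×10⁶ eV.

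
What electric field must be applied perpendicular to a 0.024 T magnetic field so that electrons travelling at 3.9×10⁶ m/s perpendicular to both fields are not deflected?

For straight-line motion qE = qvB, so E = vB.
E = 3.9×10⁶ × 0.024 = 9.4×10⁴ V/m.

E = 9.4×10⁴ V/m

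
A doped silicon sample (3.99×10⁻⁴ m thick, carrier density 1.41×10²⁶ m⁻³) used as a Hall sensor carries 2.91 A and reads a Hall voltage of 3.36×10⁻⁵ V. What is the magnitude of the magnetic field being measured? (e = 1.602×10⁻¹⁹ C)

B ≈ 0.104 T

From V_H = IB/(n e t), B = V_H n e t / I.
B = (3.36×10⁻⁵)(1.41×10²⁶)(1.602×10⁻¹⁹)(3.99×10⁻⁴)/2.91 ≈ 0.104 T.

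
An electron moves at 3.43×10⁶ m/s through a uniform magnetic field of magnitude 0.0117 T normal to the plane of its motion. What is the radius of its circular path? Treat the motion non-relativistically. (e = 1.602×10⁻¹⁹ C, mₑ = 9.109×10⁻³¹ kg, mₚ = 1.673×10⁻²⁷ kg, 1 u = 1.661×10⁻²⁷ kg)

The magnetic force provides the centripetal force: |q|vB = mv²/r.
r = mv/(|q|B) = (9.109×10⁻³¹)(3.43×10⁶)/((1.602×10⁻¹⁹)(0.0117)) ≈ 1.67×10⁻³ m.

r ≈ 1.67×10⁻³ m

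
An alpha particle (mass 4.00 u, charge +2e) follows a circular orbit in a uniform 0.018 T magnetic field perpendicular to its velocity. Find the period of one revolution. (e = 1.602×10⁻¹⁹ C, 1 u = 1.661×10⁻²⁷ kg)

The cyclotron period depends only on m, q, B: T = 2πm/(|q|B).
T = 2π(6.644×10⁻²⁷)/((3.204×10⁻¹⁹)(0.018)) ≈ 7.2×10⁻⁶ s.

T ≈ 7.2×10⁻⁶ s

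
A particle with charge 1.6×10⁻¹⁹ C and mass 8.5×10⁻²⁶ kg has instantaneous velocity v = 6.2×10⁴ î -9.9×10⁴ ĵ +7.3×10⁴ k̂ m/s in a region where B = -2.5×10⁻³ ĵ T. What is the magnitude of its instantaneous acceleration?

v×B = (182, 0, -155) N/C.
F = q v×B = (1.6×10⁻¹⁹ C)·(182, 0, -155) = (2.92×10⁻¹⁷, 0, -2.48×10⁻¹⁷) N.
|a| = |F|/m = 3.831×10⁻¹⁷/8.5×10⁻²⁶ ≈ 4.51×10⁸ m/s².

|a| ≈ 4.51×10⁸ m/s²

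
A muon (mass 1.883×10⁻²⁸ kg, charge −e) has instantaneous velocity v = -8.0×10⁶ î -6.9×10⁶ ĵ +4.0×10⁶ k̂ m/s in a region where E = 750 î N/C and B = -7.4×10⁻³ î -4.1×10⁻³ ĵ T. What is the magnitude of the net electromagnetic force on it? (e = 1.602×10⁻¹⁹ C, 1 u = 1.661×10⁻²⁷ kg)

v×B = (1.64×10⁴, -2.96×10⁴, -1.83×10⁴) N/C.
E + v×B = (1.72×10⁴, -2.96×10⁴, -1.83×10⁴) N/C.
F = q(E + v×B) = (−1.602×10⁻¹⁹ C)·(1.72×10⁴, -2.96×10⁴, -1.83×10⁴) = (-2.75×10⁻¹⁵, 4.74×10⁻¹⁵, 2.93×10⁻¹⁵) N.
|F| = 6.21×10⁻¹⁵ N.

|F| ≈ 6.21×10⁻¹⁵ N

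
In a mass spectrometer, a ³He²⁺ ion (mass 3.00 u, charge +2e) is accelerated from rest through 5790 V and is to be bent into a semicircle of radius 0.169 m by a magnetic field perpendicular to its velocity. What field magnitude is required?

v = √(2|q|V/m) = √(2·3.204×10⁻¹⁹·5790/4.983×10⁻²⁷) ≈ 8.629×10⁵ m/s.
B = mv/(|q|r) = (4.983×10⁻²⁷)(8.629×10⁵)/((3.204×10⁻¹⁹)(0.169)) ≈ 0.0794 T.

B ≈ 0.0794 T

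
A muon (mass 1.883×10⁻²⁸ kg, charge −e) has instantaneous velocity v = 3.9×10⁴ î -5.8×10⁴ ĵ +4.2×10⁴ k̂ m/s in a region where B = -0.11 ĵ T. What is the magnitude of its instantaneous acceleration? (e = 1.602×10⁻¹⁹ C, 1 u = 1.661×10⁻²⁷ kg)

v×B = (4620, 0, -4290) N/C.
F = q v×B = (−1.602×10⁻¹⁹ C)·(4620, 0, -4290) = (-7.40×10⁻¹⁶, 0, 6.87×10⁻¹⁶) N.
|a| = |F|/m = 1.010×10⁻¹⁵/1.883×10⁻²⁸ ≈ 5.36×10¹² m/s².

|a| ≈ 5.36×10¹² m/s²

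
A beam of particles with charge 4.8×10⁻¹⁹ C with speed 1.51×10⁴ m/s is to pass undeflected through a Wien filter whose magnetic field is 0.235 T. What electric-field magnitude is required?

For straight-line motion qE = qvB, so E = vB.
E = 1.51×10⁴ × 0.235 = 3550 V/m.

E = 3550 V/m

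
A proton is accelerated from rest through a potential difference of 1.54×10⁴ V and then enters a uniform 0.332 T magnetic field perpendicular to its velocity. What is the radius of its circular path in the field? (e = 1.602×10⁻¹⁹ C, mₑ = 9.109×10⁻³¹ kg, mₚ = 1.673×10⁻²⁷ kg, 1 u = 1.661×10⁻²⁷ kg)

r ≈ 0.0540 m

Acceleration: |q|V = ½mv² ⇒ v = √(2|q|V/m) = √(2·1.602×10⁻¹⁹·1.54×10⁴/1.673×10⁻²⁷) ≈ 1.717×10⁶ m/s.
In the field: r = mv/(|q|B) = (1.673×10⁻²⁷)(1.717×10⁶)/((1.602×10⁻¹⁹)(0.332)) ≈ 0.0540 m.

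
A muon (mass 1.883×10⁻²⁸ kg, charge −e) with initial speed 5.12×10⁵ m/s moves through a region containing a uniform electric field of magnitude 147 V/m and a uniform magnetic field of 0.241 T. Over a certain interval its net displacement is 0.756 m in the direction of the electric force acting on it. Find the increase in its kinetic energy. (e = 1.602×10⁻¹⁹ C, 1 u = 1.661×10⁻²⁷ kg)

ΔKE ≈ 1.78×10⁻¹⁷ J

The magnetic force is always ⟂ v and does no work; only the electric force changes KE.
ΔKE = F_E · d = |q|E d = (1.602×10⁻¹⁹)(147)(0.756) ≈ 1.78×10⁻¹⁷ J.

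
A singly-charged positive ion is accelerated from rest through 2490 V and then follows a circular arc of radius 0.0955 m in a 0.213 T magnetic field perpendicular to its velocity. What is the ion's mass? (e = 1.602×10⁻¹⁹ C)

Combine |q|V = ½mv² and r = mv/(|q|B): eliminate v to get m = qB²r²/(2V).
m = (1.602×10⁻¹⁹)(0.213)²(0.0955)²/(2·2490) ≈ 1.33×10⁻²⁶ kg.

m ≈ 1.33×10⁻²⁶ kg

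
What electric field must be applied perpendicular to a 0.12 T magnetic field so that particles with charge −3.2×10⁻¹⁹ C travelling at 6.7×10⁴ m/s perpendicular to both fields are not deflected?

For straight-line motion qE = qvB, so E = vB.
E = 6.7×10⁴ × 0.12 = 8000 V/m.

E = 8000 V/m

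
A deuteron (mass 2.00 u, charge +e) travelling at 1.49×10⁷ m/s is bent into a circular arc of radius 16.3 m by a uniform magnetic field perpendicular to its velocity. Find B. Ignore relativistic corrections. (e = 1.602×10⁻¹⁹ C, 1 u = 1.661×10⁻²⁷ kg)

B ≈ 0.0190 T

From |q|vB = mv²/r, B = mv/(|q|r).
B = (3.322×10⁻²⁷)(1.49×10⁷)/((1.602×10⁻¹⁹)(16.3)) ≈ 0.0190 T.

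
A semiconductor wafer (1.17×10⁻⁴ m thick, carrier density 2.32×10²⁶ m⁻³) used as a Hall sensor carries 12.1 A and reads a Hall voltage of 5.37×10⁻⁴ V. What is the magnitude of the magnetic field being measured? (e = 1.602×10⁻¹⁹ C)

From V_H = IB/(n e t), B = V_H n e t / I.
B = (5.37×10⁻⁴)(2.32×10²⁶)(1.602×10⁻¹⁹)(1.17×10⁻⁴)/12.1 ≈ 0.193 T.

B ≈ 0.193 T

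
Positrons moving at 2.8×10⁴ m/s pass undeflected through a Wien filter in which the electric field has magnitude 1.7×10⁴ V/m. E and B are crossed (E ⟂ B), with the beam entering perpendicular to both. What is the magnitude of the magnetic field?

Balance of forces in the selector: qE = qvB ⇒ B = E/v.
B = 1.7×10⁴/2.8×10⁴ = 0.61 T.

B = 0.61 T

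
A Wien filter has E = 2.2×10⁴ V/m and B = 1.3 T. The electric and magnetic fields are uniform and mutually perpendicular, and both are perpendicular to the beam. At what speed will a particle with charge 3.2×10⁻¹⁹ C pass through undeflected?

Zero net Lorentz force requires |qE| = |q v×B|, i.e. E = vB.
v = E/B = 2.2×10⁴/1.3 = 1.7×10⁴ m/s.

v = 1.7×10⁴ m/s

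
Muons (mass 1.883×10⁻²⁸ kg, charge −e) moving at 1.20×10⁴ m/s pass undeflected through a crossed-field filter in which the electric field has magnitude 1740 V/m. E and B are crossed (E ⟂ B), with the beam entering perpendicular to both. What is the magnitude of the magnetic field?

Balance of forces in the selector: qE = qvB ⇒ B = E/v.
B = 1740/1.20×10⁴ = 0.145 T.

B = 0.145 T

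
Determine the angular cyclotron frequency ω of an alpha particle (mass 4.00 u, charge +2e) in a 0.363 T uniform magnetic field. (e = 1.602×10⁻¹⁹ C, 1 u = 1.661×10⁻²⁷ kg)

ω = |q|B/m.
ω = (3.204×10⁻¹⁹)(0.363)/6.644×10⁻²⁷ ≈ 1.75×10⁷ rad/s.

ω ≈ 1.75×10⁷ rad/s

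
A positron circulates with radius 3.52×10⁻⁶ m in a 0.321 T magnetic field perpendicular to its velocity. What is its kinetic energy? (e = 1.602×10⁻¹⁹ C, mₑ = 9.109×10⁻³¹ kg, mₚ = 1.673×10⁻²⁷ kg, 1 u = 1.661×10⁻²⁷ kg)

v = |q|Br/m, then KE = ½mv² = (qBr)²/(2m).
v = (1.602×10⁻¹⁹)(0.321)(3.52×10⁻⁶)/9.109×10⁻³¹ ≈ 1.987×10⁵ m/s.
KE = ½(9.109×10⁻³¹)(1.987×10⁵)² ≈ 1.80×10⁻²⁰ J = 0.112 eV.

KE ≈ 0.112 eV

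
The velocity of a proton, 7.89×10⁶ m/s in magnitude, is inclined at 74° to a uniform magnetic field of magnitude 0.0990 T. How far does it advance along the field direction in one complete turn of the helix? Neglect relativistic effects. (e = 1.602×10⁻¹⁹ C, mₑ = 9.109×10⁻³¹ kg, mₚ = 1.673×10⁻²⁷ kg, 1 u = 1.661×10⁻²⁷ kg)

v∥ = v cosθ = 7.89×10⁶·cos74° ≈ 2.175×10⁶ m/s.
T = 2πm/(|q|B) = 2π(1.673×10⁻²⁷)/((1.602×10⁻¹⁹)(0.0990)) ≈ 6.628×10⁻⁷ s.
pitch = v∥ T = (2.175×10⁶)(6.628×10⁻⁷) ≈ 1.44 m.

p ≈ 1.44 m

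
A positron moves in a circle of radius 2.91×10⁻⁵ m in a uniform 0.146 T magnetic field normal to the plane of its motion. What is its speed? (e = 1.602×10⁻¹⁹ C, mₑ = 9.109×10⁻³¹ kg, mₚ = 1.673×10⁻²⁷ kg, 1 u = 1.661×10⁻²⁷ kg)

From |q|vB = mv²/r, v = |q|Br/m.
v = (1.602×10⁻¹⁹)(0.146)(2.91×10⁻⁵)/9.109×10⁻³¹ ≈ 7.47×10⁵ m/s.

v ≈ 7.47×10⁵ m/s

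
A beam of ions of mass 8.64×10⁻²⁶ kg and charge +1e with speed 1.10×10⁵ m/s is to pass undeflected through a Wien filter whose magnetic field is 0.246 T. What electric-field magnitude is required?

E = 2.71×10⁴ V/m

For straight-line motion qE = qvB, so E = vB.
E = 1.10×10⁵ × 0.246 = 2.71×10⁴ V/m.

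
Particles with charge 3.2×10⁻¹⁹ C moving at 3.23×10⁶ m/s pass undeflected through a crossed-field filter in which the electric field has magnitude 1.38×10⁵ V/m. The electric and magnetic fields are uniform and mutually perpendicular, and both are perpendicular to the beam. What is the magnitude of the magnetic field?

Balance of forces in the selector: qE = qvB ⇒ B = E/v.
B = 1.38×10⁵/3.23×10⁶ = 0.0427 T.

B = 0.0427 T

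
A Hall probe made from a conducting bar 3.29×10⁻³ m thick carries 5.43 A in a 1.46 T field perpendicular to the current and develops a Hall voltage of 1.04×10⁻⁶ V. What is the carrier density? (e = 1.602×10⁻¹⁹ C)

From V_H = IB/(n e t), n = IB/(V_H e t).
n = (5.43)(1.46)/((1.04×10⁻⁶)(1.602×10⁻¹⁹)(3.29×10⁻³)) ≈ 1.45×10²⁸ m⁻³.

n ≈ 1.45×10²⁸ m⁻³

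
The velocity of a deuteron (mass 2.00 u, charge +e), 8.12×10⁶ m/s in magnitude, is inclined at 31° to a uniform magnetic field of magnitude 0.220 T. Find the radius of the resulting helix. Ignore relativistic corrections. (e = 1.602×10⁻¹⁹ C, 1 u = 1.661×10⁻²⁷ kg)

r ≈ 0.394 m

v⊥ = v sinθ = 8.12×10⁶·sin31° ≈ 4.182×10⁶ m/s.
r = m v⊥/(|q|B) = (3.322×10⁻²⁷)(4.182×10⁶)/((1.602×10⁻¹⁹)(0.220)) ≈ 0.394 m.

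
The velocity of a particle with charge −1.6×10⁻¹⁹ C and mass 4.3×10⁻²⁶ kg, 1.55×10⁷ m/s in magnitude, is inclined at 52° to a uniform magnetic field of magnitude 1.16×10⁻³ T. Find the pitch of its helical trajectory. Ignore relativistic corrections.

v∥ = v cosθ = 1.55×10⁷·cos52° ≈ 9.543×10⁶ m/s.
T = 2πm/(|q|B) = 2π(4.3×10⁻²⁶)/((1.6×10⁻¹⁹)(1.16×10⁻³)) ≈ 1.456×10⁻³ s.
pitch = v∥ T = (9.543×10⁶)(1.456×10⁻³) ≈ 1.39×10⁴ m.

p ≈ 1.39×10⁴ m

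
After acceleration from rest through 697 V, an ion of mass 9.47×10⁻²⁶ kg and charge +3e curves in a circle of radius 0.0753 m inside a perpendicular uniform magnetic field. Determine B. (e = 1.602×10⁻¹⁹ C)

B ≈ 0.220 T

v = √(2|q|V/m) = √(2·4.806×10⁻¹⁹·697/9.47×10⁻²⁶) ≈ 8.411×10⁴ m/s.
B = mv/(|q|r) = (9.47×10⁻²⁶)(8.411×10⁴)/((4.806×10⁻¹⁹)(0.0753)) ≈ 0.220 T.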